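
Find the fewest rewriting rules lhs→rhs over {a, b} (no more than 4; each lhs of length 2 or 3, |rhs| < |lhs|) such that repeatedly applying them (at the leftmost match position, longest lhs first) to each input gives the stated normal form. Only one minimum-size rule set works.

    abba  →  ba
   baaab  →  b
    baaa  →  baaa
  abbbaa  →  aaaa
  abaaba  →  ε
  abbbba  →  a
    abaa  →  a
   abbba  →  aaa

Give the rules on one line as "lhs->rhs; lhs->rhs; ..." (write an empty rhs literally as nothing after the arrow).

ab->b; aba->; bb->b; bbb->aa

  | abba => bba => ba
  | baaab => baab => bab => bb => b
  | baaa
  | abbbaa => bbbaa => aaaa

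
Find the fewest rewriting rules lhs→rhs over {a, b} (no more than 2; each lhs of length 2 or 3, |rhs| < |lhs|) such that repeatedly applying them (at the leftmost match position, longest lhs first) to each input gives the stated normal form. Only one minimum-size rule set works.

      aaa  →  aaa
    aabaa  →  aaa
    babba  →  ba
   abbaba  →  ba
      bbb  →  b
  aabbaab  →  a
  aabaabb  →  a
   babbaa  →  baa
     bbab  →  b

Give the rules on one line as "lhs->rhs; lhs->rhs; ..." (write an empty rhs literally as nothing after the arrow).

  | aaa
  | aabaa => aaa
  | babba => bba => ba
  | abbaba => baba => ba

ab->; bb->b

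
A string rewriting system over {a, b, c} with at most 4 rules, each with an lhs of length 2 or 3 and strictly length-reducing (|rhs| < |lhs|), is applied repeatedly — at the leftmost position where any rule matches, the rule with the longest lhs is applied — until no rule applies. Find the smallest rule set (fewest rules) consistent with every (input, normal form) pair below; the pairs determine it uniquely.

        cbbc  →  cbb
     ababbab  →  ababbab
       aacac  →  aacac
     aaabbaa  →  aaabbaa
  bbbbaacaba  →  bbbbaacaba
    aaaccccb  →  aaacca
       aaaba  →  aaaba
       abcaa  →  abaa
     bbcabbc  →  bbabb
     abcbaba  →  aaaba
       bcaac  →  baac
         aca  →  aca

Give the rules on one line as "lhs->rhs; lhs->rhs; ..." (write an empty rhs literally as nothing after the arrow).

bc->b; bcb->a; ccb->a

  | cbbc => cbb
  | ababbab
  | aacac
  | aaabbaa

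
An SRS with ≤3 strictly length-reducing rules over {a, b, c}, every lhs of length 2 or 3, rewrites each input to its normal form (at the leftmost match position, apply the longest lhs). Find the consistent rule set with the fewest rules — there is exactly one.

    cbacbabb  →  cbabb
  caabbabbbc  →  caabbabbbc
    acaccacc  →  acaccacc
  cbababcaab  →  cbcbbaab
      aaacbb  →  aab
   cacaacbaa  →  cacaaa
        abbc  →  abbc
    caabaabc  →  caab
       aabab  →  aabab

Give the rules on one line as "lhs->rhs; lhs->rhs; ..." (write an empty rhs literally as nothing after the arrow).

abc->cb; acb->

  | cbacbabb => cbabb
  | caabbabbbc
  | acaccacc
  | cbababcaab => cbabcbaab => cbcbbaab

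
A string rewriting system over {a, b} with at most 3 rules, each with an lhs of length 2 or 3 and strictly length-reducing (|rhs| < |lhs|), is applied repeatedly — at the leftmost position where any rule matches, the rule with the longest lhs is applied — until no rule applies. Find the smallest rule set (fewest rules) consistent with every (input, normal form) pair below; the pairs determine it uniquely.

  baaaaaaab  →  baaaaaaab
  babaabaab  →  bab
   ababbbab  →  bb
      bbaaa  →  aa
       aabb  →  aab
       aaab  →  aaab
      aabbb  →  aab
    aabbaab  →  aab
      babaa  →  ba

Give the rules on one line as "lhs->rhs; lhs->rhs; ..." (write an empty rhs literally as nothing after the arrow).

aba->; abb->ab; bba->

  | baaaaaaab
  | babaabaab => babaab => bab
  | ababbbab => bbbab => bb
  | bbaaa => aa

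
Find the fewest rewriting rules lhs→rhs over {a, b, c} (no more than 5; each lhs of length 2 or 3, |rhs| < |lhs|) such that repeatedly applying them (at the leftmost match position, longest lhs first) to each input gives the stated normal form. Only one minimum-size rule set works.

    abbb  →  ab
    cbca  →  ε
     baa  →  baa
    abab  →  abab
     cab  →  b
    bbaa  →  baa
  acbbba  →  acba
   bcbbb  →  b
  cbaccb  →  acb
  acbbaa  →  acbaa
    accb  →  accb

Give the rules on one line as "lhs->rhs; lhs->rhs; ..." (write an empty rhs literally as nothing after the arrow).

bac->aa; bb->b; bc->; ca->

  | abbb => abb => ab
  | cbca => ca => ε
  | baa
  | abab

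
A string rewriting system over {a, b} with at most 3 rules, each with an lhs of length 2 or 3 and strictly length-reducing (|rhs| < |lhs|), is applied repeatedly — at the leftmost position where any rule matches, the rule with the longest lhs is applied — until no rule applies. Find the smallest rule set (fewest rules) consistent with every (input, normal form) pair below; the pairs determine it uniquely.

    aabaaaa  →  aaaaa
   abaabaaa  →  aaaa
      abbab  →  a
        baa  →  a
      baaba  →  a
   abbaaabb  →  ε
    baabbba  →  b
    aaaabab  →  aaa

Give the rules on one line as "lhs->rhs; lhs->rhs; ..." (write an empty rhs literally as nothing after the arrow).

ab->; ba->; bab->a

  | aabaaaa => aaaaa
  | abaabaaa => aabaaa => aaaa
  | abbab => bab => a
  | baa => a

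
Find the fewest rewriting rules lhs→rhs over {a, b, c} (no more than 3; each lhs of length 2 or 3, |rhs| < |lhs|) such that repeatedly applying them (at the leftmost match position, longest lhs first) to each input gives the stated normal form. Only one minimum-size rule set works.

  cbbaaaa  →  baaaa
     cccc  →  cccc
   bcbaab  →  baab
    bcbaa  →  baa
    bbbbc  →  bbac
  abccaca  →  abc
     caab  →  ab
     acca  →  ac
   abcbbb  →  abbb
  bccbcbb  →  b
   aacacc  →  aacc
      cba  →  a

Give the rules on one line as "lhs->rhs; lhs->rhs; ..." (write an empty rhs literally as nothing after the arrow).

bbc->ac; ca->; cb->

  | cbbaaaa => baaaa
  | cccc
  | bcbaab => baab
  | bcbaa => baa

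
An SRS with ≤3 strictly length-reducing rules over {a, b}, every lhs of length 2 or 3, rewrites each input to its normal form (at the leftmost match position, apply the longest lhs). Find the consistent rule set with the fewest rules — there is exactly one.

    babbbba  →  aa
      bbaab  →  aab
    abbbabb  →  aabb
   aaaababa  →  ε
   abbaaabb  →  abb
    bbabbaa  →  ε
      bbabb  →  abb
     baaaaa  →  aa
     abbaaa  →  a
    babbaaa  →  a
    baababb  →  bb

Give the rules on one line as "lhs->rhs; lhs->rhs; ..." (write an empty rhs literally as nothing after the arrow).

aaa->; ba->a

  | babbbba => abbbba => abbba => abba => aba => aa
  | bbaab => baab => aab
  | abbbabb => abbabb => ababb => aabb
  | aaaababa => ababa => aaba => aaa => ε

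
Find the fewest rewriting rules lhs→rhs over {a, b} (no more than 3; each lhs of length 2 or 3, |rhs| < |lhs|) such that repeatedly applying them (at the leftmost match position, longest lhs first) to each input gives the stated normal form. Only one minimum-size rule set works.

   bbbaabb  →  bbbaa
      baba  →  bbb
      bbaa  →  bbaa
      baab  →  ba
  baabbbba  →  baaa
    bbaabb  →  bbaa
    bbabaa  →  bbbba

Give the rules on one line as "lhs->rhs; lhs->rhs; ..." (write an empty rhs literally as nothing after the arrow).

  | bbbaabb => bbbaa
  | baba => bbb
  | bbaa
  | baab => ba

ab->; aba->bb; abb->a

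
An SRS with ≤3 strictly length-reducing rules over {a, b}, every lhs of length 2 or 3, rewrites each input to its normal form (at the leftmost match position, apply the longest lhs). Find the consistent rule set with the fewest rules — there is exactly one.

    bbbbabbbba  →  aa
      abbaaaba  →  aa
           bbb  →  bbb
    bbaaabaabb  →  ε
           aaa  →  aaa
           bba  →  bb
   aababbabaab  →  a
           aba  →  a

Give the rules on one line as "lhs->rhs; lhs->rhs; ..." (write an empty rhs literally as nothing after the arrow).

  | bbbbabbbba => bbbabbba => bbabba => baba => aa
  | abbaaaba => baaaba => baaba => baba => aa
  | bbb
  | bbaaabaabb => bbaabaabb => bbabaabb => baaabb => baabb => babb => ab => ε

ab->; ba->b; bab->a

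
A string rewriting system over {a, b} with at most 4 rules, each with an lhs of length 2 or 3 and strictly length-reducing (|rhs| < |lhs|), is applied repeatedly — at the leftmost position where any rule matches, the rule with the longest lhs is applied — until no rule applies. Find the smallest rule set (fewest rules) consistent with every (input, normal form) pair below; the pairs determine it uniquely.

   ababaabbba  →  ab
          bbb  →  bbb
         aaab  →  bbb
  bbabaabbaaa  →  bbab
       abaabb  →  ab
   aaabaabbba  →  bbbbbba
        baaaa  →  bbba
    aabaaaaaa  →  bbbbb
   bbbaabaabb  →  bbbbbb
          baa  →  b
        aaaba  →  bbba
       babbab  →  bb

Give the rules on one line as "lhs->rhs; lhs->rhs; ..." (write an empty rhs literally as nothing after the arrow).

aa->; aaa->bb; abb->a

  | ababaabbba => ababbbba => ababba => abaa => ab
  | bbb
  | aaab => bbb
  | bbabaabbaaa => bbabbbaaa => bbabaaa => bbabbb => bbab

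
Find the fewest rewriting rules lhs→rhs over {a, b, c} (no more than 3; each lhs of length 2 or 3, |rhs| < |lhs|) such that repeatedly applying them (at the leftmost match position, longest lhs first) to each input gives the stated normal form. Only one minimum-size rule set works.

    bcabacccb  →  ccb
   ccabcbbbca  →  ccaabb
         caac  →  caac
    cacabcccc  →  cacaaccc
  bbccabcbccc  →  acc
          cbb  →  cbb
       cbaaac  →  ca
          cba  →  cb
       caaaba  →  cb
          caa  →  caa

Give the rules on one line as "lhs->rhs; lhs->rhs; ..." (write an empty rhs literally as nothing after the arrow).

  | bcabacccb => aabacccb => aabcccb => aaaccb => ccb
  | ccabcbbbca => ccaabbbca => ccaabbaa => ccaabba => ccaabb
  | caac
  | cacabcccc => cacaaccc

aaa->; ba->b; bc->a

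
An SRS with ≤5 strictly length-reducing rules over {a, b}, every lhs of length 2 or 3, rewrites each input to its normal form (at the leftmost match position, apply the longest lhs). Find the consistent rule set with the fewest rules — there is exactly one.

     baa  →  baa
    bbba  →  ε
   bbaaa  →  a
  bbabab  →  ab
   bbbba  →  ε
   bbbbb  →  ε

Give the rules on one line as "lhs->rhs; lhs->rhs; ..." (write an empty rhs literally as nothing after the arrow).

aaa->; aab->; aba->; bb->a

  | baa
  | bbba => aba => ε
  | bbaaa => aaaa => a
  | bbabab => aabab => ab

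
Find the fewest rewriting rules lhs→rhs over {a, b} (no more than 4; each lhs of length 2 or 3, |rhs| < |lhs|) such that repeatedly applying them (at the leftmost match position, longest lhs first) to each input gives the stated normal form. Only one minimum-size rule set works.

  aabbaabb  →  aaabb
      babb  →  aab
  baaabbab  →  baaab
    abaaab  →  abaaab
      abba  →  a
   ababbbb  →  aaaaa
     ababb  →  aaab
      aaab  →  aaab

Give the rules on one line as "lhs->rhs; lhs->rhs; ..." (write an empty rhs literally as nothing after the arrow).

bab->aa; bba->; bbb->aa

  | aabbaabb => aaabb
  | babb => aab
  | baaabbab => baaab
  | abaaab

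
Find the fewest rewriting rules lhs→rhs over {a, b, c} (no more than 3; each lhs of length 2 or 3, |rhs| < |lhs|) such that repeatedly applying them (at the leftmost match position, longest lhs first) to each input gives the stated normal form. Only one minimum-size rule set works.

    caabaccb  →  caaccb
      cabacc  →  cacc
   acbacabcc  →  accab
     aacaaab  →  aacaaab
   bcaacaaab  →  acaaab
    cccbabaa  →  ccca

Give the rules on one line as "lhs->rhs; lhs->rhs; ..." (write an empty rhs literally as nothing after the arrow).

  | caabaccb => caaccb
  | cabacc => cacc
  | acbacabcc => accabcc => accabc => accab
  | aacaaab

ba->; bc->b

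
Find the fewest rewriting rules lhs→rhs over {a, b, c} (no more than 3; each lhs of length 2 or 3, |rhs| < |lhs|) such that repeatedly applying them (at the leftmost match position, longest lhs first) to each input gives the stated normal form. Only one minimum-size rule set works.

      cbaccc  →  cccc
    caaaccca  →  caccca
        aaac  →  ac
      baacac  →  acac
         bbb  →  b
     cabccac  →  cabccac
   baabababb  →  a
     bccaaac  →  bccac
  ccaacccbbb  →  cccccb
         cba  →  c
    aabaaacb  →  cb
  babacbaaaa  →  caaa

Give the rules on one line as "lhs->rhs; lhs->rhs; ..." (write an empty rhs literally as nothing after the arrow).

aac->c; ba->; bb->

  | cbaccc => cccc
  | caaaccca => caccca
  | aaac => ac
  | baacac => acac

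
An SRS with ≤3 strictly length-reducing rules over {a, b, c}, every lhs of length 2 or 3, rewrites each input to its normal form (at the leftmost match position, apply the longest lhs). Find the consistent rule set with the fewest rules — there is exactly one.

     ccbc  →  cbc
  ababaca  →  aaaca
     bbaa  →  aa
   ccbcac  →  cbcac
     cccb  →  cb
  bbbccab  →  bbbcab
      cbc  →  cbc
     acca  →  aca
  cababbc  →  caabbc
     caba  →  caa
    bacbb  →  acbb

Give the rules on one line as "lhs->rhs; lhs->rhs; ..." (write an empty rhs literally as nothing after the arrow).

ba->a; cc->c

  | ccbc => cbc
  | ababaca => aabaca => aaaca
  | bbaa => baa => aa
  | ccbcac => cbcac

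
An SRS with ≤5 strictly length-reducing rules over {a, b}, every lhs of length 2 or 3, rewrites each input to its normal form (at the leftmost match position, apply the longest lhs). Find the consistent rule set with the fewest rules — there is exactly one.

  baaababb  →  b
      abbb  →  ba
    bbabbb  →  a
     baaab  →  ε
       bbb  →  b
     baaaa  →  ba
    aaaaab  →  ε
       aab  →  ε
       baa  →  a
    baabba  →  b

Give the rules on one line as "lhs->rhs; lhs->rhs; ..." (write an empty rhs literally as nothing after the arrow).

aa->b; aab->; bb->a; bbb->aa

  | baaababb => bbababb => aababb => abb => aa => b
  | abbb => aaa => ba
  | bbabbb => aabbb => bb => a
  | baaab => bbab => aab => ε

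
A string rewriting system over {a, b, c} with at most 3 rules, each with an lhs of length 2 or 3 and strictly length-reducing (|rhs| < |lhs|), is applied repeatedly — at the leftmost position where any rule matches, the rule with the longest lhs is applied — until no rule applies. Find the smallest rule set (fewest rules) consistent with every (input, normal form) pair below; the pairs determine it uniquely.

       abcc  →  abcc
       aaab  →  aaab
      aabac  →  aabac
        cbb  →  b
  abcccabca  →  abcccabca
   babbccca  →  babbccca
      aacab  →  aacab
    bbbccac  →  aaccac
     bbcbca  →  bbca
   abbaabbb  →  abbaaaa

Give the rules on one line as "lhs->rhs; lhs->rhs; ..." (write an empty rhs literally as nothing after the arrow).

  | abcc
  | aaab
  | aabac
  | cbb => b

bbb->aa; cb->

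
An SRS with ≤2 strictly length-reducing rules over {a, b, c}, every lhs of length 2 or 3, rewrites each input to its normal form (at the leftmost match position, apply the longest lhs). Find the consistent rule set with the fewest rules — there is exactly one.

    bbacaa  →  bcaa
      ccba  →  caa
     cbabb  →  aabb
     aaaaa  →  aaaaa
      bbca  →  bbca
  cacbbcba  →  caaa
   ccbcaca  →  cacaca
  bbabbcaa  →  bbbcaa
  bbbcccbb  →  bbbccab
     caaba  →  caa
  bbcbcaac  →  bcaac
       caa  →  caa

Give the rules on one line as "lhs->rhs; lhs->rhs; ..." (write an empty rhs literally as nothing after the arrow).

ba->; cb->a

  | bbacaa => bcaa
  | ccba => caa
  | cbabb => aabb
  | aaaaa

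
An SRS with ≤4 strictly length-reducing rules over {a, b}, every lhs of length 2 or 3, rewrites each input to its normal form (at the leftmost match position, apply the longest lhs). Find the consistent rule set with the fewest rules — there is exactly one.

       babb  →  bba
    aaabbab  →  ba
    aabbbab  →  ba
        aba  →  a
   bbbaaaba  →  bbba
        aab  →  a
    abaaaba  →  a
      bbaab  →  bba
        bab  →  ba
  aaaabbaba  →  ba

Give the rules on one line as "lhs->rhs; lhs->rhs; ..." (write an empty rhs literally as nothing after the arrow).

aa->a; ab->a; abb->ba

  | babb => bba
  | aaabbab => aabbab => abbab => baab => bab => ba
  | aabbbab => abbbab => babab => baab => bab => ba
  | aba => aa => a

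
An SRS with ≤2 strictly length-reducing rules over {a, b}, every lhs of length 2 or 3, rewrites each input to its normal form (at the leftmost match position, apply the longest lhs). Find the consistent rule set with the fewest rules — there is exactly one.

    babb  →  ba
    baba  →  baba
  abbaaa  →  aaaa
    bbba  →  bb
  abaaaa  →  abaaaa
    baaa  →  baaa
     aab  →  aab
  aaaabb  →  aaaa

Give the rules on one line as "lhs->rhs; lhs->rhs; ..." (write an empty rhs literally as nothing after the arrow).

abb->a; bba->b

  | babb => ba
  | baba
  | abbaaa => aaaa
  | bbba => bb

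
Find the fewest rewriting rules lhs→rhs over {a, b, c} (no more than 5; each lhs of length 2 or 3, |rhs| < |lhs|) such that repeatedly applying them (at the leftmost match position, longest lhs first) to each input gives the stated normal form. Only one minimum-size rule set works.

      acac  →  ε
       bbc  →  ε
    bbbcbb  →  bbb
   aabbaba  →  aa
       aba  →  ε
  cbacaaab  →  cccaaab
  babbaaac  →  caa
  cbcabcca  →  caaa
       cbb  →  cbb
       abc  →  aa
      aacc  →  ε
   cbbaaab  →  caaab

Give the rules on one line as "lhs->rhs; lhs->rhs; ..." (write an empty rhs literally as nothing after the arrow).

ac->; ba->c; bbc->; bc->a

  | acac => ac => ε
  | bbc => ε
  | bbbcbb => bbb
  | aabbaba => aabcba => aaaba => aaac => aa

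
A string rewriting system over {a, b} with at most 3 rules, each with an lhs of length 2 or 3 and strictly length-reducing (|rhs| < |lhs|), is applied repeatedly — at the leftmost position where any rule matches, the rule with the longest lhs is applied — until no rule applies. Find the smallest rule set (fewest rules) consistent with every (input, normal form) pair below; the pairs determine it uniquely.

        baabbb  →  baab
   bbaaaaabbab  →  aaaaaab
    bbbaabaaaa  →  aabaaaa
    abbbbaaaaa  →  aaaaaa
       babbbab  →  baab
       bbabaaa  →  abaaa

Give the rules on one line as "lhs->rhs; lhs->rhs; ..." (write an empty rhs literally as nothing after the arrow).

bb->b; bba->a

  | baabbb => baabb => baab
  | bbaaaaabbab => aaaaabbab => aaaaaab
  | bbbaabaaaa => bbaabaaaa => aabaaaa
  | abbbbaaaaa => abbbaaaaa => abbaaaaa => aaaaaa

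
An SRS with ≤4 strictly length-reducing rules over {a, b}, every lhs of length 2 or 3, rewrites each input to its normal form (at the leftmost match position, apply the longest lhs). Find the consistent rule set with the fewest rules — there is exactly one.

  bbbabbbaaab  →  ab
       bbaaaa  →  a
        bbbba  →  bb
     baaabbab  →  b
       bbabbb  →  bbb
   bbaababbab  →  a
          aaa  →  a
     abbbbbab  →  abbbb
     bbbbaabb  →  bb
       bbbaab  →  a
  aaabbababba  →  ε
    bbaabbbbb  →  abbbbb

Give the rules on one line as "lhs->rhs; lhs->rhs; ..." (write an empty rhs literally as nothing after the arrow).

  | bbbabbbaaab => bbbbaaab => bbaab => ab
  | bbaaaa => aaa => a
  | bbbba => bb
  | baaabbab => aabbab => bbab => b

aa->; ba->; bab->a; bba->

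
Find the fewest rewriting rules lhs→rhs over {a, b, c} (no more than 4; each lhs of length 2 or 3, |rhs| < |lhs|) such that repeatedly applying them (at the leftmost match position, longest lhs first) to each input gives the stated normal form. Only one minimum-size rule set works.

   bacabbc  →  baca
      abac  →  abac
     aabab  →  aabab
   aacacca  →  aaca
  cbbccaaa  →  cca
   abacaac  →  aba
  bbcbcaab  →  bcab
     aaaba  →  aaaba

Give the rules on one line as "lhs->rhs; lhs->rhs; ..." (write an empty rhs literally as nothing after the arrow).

bbc->; caa->ca; cac->

  | bacabbc => baca
  | abac
  | aabab
  | aacacca => aaca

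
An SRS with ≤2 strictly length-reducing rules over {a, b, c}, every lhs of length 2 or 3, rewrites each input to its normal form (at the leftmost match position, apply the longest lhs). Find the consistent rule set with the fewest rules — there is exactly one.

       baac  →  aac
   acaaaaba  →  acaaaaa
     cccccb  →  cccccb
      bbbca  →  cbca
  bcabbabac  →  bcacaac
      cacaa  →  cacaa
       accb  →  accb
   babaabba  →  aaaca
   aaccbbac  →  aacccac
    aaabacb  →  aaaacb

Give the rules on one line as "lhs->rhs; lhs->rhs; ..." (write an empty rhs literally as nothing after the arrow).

ba->a; bb->c

  | baac => aac
  | acaaaaba => acaaaaa
  | cccccb
  | bbbca => cbca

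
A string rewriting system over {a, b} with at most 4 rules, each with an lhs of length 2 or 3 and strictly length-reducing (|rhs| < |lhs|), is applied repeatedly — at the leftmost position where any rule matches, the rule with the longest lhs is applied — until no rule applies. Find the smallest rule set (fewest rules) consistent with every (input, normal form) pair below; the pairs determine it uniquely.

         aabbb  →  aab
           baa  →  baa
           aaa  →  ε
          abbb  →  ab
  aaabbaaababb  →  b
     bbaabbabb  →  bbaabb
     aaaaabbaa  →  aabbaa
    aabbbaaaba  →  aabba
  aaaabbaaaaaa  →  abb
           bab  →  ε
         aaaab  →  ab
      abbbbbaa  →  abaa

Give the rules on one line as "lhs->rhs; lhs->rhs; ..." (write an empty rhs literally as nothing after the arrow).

  | aabbb => aab
  | baa
  | aaa => ε
  | abbb => ab

aaa->; bab->; bbb->b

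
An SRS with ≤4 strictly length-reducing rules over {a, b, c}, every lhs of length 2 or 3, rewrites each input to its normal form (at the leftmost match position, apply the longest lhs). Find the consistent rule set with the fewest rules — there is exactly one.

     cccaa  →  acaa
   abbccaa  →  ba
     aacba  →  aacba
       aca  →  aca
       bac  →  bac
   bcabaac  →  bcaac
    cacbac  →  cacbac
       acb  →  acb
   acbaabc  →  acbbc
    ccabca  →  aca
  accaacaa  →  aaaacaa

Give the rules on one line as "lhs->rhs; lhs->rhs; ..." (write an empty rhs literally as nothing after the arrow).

ab->; baa->b; cc->a

  | cccaa => acaa
  | abbccaa => bccaa => baaa => ba
  | aacba
  | aca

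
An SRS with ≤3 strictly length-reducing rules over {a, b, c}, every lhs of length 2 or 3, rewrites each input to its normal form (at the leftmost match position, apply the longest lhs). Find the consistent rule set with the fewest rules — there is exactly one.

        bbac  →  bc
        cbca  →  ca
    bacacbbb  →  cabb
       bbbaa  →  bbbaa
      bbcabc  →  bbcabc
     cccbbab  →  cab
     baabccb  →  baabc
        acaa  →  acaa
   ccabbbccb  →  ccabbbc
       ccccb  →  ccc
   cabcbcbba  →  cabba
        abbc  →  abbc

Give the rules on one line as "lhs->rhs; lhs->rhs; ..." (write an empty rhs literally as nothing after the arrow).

  | bbac => bc
  | cbca => ca
  | bacacbbb => cacbbb => cabb
  | bbbaa

bac->c; cb->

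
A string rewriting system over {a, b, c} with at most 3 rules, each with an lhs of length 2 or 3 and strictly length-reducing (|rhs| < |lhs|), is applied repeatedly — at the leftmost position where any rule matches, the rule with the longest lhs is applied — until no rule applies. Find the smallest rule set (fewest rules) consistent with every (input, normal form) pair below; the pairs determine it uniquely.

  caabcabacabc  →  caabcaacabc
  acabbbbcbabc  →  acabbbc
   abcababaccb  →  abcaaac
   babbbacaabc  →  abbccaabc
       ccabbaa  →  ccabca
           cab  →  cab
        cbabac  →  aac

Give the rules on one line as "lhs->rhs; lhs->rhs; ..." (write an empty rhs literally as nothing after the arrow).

  | caabcabacabc => caabcaacabc
  | acabbbbcbabc => acabbbbabc => acabbbcbc => acabbbc
  | abcababaccb => abcaabaccb => abcaaaccb => abcaaac
  | babbbacaabc => abbbacaabc => abbccaabc

ba->a; bba->bc; cb->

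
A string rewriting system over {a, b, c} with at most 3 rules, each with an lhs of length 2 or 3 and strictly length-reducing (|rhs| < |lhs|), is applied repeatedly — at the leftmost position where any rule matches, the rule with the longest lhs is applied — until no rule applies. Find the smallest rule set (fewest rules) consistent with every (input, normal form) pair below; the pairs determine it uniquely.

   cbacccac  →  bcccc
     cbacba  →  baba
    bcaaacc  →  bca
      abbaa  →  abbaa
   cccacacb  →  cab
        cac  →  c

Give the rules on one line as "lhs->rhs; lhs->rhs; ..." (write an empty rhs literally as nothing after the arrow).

  | cbacccac => bccccac => bcccc
  | cbacba => bccba => baba
  | bcaaacc => bcaac => bca
  | abbaa

ac->; cba->bc; ccb->ab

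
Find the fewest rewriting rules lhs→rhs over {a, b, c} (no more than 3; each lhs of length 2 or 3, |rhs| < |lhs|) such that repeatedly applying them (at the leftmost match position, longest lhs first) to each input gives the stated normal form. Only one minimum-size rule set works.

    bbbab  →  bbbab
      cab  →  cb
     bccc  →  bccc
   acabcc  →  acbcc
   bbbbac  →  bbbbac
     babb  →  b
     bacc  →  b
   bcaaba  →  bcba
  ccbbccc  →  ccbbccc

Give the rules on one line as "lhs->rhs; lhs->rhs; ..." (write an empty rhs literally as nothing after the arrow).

abb->; acc->; ca->c

  | bbbab
  | cab => cb
  | bccc
  | acabcc => acbcc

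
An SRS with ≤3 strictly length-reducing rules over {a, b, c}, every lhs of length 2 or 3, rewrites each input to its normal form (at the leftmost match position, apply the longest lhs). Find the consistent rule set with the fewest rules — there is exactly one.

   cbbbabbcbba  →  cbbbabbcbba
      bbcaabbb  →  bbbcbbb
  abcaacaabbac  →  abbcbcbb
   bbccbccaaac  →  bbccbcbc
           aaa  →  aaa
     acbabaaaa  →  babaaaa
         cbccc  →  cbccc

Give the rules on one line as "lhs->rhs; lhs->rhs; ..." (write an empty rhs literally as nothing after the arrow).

ac->; caa->bc

  | cbbbabbcbba
  | bbcaabbb => bbbcbbb
  | abcaacaabbac => abbccaabbac => abbcbcbbac => abbcbcbb
  | bbccbccaaac => bbccbcbcac => bbccbcbc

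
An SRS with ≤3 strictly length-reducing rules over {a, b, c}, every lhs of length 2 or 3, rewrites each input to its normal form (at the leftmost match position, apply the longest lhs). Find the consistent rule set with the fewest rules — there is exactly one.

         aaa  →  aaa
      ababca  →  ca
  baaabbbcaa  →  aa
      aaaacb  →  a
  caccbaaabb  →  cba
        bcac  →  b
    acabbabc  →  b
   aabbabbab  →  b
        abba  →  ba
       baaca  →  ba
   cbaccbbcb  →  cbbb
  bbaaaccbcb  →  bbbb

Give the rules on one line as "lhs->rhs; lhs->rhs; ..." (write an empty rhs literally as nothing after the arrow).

  | aaa
  | ababca => abca => ca
  | baaabbbcaa => baabbcaa => babcaa => bcaa => aa
  | aaaacb => aaabb => aab => a

ab->; ac->b; bc->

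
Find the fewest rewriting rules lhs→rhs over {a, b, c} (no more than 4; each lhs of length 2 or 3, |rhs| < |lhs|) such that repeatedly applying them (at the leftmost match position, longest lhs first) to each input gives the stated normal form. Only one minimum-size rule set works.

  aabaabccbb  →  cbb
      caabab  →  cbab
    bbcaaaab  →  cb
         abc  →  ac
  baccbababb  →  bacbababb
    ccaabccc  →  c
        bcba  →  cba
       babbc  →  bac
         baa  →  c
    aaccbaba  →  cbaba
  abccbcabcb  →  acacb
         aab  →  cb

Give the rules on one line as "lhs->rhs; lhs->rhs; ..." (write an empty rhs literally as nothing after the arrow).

aa->c; bc->c; cc->c

  | aabaabccbb => cbaabccbb => cbcbccbb => ccbccbb => cbccbb => cccbb => ccbb => cbb
  | caabab => ccbab => cbab
  | bbcaaaab => bcaaaab => caaaab => ccaab => caab => ccb => cb
  | abc => ac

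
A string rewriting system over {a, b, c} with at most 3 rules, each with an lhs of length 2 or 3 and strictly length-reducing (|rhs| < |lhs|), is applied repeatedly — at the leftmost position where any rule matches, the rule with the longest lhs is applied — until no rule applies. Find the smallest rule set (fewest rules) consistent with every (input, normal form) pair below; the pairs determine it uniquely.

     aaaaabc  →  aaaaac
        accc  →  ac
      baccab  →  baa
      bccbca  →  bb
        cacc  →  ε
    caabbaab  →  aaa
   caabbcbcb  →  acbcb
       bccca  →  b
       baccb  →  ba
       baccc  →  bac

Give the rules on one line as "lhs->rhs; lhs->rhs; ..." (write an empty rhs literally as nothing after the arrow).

  | aaaaabc => aaaaac
  | accc => ac
  | baccab => baab => baa
  | bccbca => bbca => bb

ab->a; ca->; cc->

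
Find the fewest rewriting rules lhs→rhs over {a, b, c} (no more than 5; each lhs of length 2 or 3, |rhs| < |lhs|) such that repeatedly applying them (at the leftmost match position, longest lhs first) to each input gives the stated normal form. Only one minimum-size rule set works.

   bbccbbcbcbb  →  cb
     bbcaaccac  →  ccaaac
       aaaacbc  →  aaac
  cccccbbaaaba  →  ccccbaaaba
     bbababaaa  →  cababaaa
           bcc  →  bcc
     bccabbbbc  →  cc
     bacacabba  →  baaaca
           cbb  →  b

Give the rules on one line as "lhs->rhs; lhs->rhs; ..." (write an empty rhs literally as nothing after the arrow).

acb->; bb->c; cac->ac; cbb->b

  | bbccbbcbcbb => cccbbcbcbb => ccbcbcbb => ccbcbb => ccbb => cb
  | bbcaaccac => ccaaccac => ccaacac => ccaaac
  | aaaacbc => aaac
  | cccccbbaaaba => ccccbaaaba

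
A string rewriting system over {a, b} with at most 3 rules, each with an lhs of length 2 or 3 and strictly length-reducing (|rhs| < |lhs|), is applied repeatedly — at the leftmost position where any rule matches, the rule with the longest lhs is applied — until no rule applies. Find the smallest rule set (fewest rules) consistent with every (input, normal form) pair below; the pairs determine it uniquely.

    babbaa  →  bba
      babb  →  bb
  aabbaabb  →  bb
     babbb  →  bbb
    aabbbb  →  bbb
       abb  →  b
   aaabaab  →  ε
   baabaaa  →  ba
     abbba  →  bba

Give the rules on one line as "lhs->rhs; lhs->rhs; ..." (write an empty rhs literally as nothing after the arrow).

  | babbaa => bbaa => bba
  | babb => bb
  | aabbaabb => abbaabb => baabb => babb => bb
  | babbb => bbb

aa->a; ab->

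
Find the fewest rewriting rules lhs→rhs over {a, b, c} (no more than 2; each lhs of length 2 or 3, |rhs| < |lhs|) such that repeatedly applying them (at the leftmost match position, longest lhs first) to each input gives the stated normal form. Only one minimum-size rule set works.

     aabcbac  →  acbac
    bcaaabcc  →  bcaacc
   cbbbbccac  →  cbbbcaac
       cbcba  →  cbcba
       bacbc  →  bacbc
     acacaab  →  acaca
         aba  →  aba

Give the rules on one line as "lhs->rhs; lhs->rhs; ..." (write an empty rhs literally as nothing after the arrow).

  | aabcbac => acbac
  | bcaaabcc => bcaacc
  | cbbbbccac => cbbbcaac
  | cbcba

aab->a; bcc->ca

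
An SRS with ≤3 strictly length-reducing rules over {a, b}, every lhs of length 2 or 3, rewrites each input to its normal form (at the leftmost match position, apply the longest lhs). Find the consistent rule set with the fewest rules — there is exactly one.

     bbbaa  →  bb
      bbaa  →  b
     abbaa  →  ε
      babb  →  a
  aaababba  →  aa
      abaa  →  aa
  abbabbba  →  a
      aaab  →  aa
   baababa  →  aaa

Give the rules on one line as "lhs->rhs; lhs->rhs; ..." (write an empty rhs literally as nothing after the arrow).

ab->; baa->; bab->aa

  | bbbaa => bb
  | bbaa => b
  | abbaa => baa => ε
  | babb => aab => a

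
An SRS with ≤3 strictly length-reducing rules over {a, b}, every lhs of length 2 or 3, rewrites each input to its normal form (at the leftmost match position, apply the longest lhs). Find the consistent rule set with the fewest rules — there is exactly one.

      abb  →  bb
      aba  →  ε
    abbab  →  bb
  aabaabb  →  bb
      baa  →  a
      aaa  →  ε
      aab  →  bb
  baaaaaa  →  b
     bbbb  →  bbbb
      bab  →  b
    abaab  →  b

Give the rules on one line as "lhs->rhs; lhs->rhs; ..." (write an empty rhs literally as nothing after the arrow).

aa->b; ab->b; ba->

  | abb => bb
  | aba => ba => ε
  | abbab => bbab => bb
  | aabaabb => bbaabb => babb => bb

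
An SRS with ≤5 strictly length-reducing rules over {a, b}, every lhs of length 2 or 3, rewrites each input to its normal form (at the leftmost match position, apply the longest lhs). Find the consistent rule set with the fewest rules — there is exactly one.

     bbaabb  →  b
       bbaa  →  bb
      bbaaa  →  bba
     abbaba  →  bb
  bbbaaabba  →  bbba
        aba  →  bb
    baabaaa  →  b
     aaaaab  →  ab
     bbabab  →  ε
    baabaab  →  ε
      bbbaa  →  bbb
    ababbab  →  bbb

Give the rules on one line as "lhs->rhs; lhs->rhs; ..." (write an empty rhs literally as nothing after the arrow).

aa->; aab->a; aba->bb; bab->

  | bbaabb => bbab => b
  | bbaa => bb
  | bbaaa => bba
  | abbaba => aba => bb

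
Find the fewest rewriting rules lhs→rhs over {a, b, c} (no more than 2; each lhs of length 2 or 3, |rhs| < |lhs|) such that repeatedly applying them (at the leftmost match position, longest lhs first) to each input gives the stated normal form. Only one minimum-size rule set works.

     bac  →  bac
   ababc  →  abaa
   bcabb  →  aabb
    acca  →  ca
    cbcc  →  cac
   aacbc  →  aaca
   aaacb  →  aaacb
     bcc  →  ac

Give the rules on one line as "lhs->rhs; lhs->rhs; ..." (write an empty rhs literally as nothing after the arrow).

acc->c; bc->a

  | bac
  | ababc => abaa
  | bcabb => aabb
  | acca => ca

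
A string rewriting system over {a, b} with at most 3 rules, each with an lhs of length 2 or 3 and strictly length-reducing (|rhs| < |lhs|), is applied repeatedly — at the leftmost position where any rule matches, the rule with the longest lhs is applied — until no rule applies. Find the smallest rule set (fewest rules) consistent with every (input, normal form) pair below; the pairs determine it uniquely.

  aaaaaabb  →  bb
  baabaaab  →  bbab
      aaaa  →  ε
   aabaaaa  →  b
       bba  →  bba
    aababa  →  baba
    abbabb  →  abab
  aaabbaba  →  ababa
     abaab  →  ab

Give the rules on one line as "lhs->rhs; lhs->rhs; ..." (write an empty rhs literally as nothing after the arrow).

aa->; abb->ab

  | aaaaaabb => aaaabb => aabb => bb
  | baabaaab => bbaaab => bbab
  | aaaa => aa => ε
  | aabaaaa => baaaa => baa => b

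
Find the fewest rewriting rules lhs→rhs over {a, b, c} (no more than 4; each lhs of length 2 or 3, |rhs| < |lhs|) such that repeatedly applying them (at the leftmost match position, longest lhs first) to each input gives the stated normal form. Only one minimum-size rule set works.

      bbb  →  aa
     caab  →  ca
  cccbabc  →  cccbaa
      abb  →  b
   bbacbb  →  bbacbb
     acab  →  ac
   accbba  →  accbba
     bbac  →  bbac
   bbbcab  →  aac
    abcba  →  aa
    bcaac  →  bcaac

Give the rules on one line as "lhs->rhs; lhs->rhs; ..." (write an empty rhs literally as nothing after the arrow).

  | bbb => aa
  | caab => ca
  | cccbabc => cccbaa
  | abb => b

ab->; abc->aa; bbb->aa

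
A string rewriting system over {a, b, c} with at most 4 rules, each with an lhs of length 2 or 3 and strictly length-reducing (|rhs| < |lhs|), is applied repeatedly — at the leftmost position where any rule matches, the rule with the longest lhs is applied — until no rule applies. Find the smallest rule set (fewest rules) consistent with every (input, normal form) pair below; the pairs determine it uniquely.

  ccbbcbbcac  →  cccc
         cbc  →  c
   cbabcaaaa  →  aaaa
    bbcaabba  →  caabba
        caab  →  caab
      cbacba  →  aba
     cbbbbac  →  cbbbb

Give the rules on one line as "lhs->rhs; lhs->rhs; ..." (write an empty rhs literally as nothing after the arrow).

ac->; bbc->c; bc->; cba->ab

  | ccbbcbbcac => cccbbcac => ccccac => cccc
  | cbc => c
  | cbabcaaaa => abbcaaaa => acaaaa => aaaa
  | bbcaabba => caabba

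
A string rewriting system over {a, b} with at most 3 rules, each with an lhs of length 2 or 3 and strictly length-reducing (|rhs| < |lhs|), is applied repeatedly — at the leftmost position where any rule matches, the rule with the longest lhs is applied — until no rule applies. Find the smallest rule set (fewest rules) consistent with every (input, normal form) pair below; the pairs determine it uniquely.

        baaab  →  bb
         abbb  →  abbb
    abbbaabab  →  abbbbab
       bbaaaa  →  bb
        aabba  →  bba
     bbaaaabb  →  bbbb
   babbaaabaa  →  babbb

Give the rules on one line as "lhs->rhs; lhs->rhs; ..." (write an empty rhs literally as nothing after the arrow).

  | baaab => baab => bb
  | abbb
  | abbbaabab => abbbbab
  | bbaaaa => bbaaa => bbaa => bb

aa->; aaa->aa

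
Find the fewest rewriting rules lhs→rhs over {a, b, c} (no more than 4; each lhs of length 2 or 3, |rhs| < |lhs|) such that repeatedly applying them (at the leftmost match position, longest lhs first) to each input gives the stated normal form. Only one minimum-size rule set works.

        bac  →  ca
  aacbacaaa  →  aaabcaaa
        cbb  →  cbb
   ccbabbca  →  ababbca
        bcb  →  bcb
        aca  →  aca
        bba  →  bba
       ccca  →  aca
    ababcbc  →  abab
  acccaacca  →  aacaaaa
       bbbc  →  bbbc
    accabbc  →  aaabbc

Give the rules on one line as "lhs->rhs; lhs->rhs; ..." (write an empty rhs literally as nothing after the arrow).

  | bac => ca
  | aacbacaaa => aaabcaaa
  | cbb
  | ccbabbca => ababbca

bac->ca; cba->ab; cbc->; cc->a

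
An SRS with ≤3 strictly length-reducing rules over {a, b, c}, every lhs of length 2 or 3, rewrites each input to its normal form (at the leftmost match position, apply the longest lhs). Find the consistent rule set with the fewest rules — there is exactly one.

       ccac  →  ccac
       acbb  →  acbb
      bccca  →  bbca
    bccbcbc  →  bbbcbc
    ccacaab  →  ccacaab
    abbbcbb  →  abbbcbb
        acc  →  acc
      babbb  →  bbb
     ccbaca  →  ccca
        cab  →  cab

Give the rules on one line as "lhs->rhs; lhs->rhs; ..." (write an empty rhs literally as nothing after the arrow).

ba->; bcc->bb

  | ccac
  | acbb
  | bccca => bbca
  | bccbcbc => bbbcbc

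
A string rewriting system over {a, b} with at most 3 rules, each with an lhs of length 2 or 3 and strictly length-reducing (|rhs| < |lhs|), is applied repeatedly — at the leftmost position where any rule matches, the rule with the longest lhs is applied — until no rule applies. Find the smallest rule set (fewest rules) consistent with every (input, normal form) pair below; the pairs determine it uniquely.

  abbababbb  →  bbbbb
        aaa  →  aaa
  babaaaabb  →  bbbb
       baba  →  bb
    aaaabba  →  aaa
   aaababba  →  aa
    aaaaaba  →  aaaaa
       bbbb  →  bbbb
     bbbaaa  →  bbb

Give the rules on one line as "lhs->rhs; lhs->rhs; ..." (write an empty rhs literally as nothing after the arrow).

ab->; ba->b

  | abbababbb => bababbb => bbabbb => bbbbb
  | aaa
  | babaaaabb => bbaaaabb => bbaaabb => bbaabb => bbabb => bbbb
  | baba => bba => bb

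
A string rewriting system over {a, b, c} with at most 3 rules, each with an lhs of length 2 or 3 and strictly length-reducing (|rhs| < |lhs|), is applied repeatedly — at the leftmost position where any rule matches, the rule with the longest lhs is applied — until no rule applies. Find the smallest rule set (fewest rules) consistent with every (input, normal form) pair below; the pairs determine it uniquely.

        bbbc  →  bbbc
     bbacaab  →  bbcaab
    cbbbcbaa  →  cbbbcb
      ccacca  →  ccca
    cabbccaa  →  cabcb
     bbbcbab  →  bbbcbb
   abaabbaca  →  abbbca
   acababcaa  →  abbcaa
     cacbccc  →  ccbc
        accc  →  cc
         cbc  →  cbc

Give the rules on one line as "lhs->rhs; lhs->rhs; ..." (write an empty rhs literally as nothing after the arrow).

ac->; ba->b; bcc->cb

  | bbbc
  | bbacaab => bbcaab
  | cbbbcbaa => cbbbcba => cbbbcb
  | ccacca => ccca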